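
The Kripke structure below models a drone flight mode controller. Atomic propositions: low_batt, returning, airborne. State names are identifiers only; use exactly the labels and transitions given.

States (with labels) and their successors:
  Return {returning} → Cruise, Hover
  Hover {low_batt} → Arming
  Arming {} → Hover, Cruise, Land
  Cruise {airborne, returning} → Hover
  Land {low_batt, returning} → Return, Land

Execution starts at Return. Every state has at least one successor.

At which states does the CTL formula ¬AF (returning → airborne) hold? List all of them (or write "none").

States satisfying returning → airborne: {Hover, Arming, Cruise}.
States satisfying AF (returning → airborne): {Return, Hover, Arming, Cruise}.
States satisfying ¬AF (returning → airborne): {Land}.

{Land}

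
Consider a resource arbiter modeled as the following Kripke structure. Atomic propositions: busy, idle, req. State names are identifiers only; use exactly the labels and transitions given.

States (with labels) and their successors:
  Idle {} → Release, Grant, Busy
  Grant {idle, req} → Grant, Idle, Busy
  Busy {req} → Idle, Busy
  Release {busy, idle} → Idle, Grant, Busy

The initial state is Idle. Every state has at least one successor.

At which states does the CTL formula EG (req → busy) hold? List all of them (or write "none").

States satisfying req → busy: {Idle, Release}.
States satisfying EG (req → busy): {Idle, Release}.

{Idle, Release}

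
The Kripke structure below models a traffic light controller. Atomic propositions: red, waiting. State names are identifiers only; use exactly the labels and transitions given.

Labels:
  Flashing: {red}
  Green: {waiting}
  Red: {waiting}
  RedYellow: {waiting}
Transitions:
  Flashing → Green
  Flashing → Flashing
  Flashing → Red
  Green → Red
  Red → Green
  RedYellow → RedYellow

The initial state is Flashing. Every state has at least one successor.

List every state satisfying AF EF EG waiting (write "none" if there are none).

{Flashing, Green, Red, RedYellow}

States satisfying EF EG waiting: {Flashing, Green, Red, RedYellow}.
States satisfying AF EF EG waiting: {Flashing, Green, Red, RedYellow}.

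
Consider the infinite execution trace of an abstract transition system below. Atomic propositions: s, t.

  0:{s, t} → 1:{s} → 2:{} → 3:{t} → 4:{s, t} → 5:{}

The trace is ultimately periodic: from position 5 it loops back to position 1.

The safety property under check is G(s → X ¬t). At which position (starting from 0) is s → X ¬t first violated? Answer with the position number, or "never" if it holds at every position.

s → X ¬t holds at every position 0..5, and those are all the positions the trace ever visits, so the invariant G(s → X ¬t) is never violated.

never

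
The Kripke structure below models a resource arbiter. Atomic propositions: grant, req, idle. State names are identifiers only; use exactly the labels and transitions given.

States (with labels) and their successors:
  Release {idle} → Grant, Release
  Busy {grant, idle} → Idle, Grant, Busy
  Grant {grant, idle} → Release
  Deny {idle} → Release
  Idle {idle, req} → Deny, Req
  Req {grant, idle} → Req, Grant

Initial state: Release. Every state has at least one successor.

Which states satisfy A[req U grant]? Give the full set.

States satisfying req: {Idle}.
States satisfying grant: {Busy, Grant, Req}.
States satisfying A[req U grant]: {Busy, Grant, Req}.

{Busy, Grant, Req}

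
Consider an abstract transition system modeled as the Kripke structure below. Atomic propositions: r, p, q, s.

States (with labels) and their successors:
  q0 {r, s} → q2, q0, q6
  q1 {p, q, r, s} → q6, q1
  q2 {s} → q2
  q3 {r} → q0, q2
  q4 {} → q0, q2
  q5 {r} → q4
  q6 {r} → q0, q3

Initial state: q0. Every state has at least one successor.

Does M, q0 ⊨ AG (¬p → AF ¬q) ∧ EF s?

States satisfying ¬p → AF ¬q: {q0, q1, q2, q3, q4, q5, q6}.
States satisfying AG (¬p → AF ¬q): {q0, q1, q2, q3, q4, q5, q6}.
States satisfying s: {q0, q1, q2}.
States satisfying EF s: {q0, q1, q2, q3, q4, q5, q6}.
States satisfying AG (¬p → AF ¬q) ∧ EF s: {q0, q1, q2, q3, q4, q5, q6}.
q0 ∈ Sat(AG (¬p → AF ¬q) ∧ EF s).

Satisfied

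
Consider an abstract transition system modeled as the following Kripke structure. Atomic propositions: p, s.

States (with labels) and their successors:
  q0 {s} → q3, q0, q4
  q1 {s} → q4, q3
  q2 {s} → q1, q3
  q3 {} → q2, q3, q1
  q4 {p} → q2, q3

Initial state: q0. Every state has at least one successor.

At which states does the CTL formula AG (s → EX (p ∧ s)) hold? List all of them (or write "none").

States satisfying s → EX (p ∧ s): {q3, q4}.
States satisfying AG (s → EX (p ∧ s)): ∅.

none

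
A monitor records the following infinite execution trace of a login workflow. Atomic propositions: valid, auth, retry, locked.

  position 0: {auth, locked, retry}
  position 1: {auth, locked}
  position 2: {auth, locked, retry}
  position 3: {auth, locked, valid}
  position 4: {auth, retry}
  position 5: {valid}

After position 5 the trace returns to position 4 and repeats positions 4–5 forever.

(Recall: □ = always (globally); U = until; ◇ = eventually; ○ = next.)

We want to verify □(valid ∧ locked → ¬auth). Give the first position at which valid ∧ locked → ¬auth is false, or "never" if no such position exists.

3

Check valid ∧ locked → ¬auth at each position in order: 0 ✓, 1 ✓, 2 ✓.
At position 3 the labels are {auth, locked, valid}, so valid ∧ locked → ¬auth is false there. This is the first violation.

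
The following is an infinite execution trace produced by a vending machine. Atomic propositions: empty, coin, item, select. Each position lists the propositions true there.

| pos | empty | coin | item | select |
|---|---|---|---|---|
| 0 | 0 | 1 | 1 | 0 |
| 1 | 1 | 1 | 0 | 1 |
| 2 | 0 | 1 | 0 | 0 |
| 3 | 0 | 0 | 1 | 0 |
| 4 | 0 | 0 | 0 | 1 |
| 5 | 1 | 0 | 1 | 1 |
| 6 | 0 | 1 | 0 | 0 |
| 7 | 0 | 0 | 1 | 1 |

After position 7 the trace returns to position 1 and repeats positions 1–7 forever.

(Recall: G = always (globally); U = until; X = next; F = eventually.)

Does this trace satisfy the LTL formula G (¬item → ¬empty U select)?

Yes

¬item → ¬empty U select holds at every position 0..7, and those are all positions ever visited, so G (¬item → ¬empty U select) holds.
Positions where ¬item holds: 1, 2, 4, 6.
Check ¬empty U select at each: 1→ok, 2→ok, 4→ok, 6→ok.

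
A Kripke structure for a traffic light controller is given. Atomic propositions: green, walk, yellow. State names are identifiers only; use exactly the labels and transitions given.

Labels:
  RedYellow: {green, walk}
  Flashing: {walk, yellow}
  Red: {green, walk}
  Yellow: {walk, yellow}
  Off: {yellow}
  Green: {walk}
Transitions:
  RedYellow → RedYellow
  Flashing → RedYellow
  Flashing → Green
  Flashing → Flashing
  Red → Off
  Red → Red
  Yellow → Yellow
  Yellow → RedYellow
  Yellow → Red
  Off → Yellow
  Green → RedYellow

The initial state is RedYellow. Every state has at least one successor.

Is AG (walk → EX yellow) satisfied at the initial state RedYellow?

Does not hold

States satisfying walk → EX yellow: {Flashing, Red, Yellow, Off}.
States satisfying AG (walk → EX yellow): ∅.
RedYellow is reachable from RedYellow and violates walk → EX yellow, so AG fails at RedYellow.
RedYellow ∉ Sat(AG (walk → EX yellow)).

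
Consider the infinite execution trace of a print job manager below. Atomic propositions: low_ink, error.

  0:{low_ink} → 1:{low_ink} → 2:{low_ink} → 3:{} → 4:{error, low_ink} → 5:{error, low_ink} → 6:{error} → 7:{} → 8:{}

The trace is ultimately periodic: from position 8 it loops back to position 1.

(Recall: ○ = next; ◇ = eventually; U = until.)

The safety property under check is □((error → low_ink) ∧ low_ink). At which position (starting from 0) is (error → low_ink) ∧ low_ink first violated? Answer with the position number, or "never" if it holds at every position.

Check (error → low_ink) ∧ low_ink at each position in order: 0 ✓, 1 ✓, 2 ✓.
At position 3 the labels are {}, so (error → low_ink) ∧ low_ink is false there. This is the first violation.

3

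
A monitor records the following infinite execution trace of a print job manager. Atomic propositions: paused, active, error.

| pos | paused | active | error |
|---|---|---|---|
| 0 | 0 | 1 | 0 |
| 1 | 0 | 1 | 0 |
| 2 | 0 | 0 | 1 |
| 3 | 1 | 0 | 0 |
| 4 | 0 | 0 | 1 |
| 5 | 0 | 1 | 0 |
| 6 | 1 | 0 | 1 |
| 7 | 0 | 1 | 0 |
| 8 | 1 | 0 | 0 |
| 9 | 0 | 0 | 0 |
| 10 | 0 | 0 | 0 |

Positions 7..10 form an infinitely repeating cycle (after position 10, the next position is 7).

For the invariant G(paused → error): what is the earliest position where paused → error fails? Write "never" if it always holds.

Check paused → error at each position in order: 0 ✓, 1 ✓, 2 ✓.
At position 3 the labels are {paused}, so paused → error is false there. This is the first violation.

3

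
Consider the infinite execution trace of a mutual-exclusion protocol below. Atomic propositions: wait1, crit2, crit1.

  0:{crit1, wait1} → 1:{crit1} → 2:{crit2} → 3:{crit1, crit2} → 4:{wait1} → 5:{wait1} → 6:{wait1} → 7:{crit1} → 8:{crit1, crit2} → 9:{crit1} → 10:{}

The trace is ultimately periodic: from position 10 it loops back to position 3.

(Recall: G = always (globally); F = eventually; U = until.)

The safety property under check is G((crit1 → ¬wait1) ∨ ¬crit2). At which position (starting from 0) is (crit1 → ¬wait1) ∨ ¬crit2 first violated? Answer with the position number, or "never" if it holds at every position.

(crit1 → ¬wait1) ∨ ¬crit2 holds at every position 0..10, and those are all the positions the trace ever visits, so the invariant G((crit1 → ¬wait1) ∨ ¬crit2) is never violated.

never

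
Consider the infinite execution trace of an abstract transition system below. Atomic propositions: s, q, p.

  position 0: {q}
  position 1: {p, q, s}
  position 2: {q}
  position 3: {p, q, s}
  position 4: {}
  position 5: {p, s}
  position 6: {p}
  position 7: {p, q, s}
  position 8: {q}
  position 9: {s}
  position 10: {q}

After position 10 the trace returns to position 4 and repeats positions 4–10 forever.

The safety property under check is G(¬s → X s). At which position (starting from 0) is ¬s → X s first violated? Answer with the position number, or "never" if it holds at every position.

10

Check ¬s → X s at each position in order: 0 ✓, 1 ✓, 2 ✓, 3 ✓, 4 ✓, 5 ✓, 6 ✓, 7 ✓, 8 ✓, 9 ✓.
At position 10 the labels are {q} and the next position 4 has {}, so ¬s → X s is false there. This is the first violation.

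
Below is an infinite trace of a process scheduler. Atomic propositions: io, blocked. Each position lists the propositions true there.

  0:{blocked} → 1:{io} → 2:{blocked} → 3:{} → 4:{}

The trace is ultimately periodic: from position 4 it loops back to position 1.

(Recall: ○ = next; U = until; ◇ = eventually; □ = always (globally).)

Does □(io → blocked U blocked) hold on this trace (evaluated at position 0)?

No

io → blocked U blocked must hold at every position from 0 onward. It fails at position 1, so □(io → blocked U blocked) is false.
Positions where io holds: 1.
Check blocked U blocked at each: 1→fails.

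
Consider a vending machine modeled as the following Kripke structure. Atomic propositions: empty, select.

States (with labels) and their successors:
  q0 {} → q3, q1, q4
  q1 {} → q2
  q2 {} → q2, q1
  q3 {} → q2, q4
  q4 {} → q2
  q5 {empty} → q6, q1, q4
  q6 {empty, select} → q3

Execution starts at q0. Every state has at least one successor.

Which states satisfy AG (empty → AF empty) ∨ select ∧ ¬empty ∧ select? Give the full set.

States satisfying empty → AF empty: {q0, q1, q2, q3, q4, q5, q6}.
States satisfying AG (empty → AF empty): {q0, q1, q2, q3, q4, q5, q6}.
States satisfying ¬empty: {q0, q1, q2, q3, q4}.
States satisfying ¬empty ∧ select: ∅.
States satisfying select ∧ ¬empty ∧ select: ∅.
States satisfying AG (empty → AF empty) ∨ select ∧ ¬empty ∧ select: {q0, q1, q2, q3, q4, q5, q6}.

{q0, q1, q2, q3, q4, q5, q6}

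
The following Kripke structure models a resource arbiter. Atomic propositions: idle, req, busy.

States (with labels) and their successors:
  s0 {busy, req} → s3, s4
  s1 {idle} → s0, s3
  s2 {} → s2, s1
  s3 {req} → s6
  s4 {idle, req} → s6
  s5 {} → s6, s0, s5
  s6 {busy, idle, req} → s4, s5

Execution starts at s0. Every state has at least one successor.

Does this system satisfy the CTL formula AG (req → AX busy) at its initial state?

States satisfying req → AX busy: {s1, s2, s3, s4, s5}.
States satisfying AG (req → AX busy): ∅.
s0 is reachable from s0 and violates req → AX busy, so AG fails at s0.
s0 ∉ Sat(AG (req → AX busy)).

Does not hold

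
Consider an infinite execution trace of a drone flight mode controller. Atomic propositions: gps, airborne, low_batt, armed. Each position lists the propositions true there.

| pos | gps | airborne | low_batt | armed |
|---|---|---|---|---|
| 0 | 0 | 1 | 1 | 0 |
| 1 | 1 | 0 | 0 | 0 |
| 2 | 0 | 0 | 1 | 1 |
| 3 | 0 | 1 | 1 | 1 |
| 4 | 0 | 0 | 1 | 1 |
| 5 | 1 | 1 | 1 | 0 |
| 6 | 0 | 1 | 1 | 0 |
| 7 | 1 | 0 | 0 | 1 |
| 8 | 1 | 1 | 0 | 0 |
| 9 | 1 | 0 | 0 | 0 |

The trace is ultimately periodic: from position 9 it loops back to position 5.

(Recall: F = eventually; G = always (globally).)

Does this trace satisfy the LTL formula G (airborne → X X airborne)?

airborne → X X airborne must hold at every position from 0 onward. It fails at position 0, so G (airborne → X X airborne) is false.
Positions where airborne holds: 0, 3, 5, 6, 8.
Check X X airborne at each: 0→fails, 3→ok, 5→fails, 6→ok, 8→ok.

Violated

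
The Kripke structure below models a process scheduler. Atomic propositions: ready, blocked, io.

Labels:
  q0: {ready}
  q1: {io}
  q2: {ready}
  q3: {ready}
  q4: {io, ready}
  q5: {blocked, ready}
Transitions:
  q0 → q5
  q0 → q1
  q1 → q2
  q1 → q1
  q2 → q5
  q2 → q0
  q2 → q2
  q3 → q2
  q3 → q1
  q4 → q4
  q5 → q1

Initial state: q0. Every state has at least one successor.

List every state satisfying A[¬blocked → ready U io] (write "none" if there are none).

{q0, q1, q4, q5}

States satisfying ¬blocked → ready: {q0, q2, q3, q4, q5}.
States satisfying io: {q1, q4}.
States satisfying A[¬blocked → ready U io]: {q0, q1, q4, q5}.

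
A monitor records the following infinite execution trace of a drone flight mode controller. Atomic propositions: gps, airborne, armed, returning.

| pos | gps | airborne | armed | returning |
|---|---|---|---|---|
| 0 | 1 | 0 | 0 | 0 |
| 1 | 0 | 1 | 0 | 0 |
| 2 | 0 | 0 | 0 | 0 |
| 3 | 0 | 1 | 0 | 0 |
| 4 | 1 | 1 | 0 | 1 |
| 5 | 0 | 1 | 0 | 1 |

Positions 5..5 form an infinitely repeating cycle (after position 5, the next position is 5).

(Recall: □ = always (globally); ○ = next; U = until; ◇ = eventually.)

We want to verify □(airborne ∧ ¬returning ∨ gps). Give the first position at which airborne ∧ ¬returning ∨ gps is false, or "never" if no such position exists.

Check airborne ∧ ¬returning ∨ gps at each position in order: 0 ✓, 1 ✓.
At position 2 the labels are {}, so airborne ∧ ¬returning ∨ gps is false there. This is the first violation.

2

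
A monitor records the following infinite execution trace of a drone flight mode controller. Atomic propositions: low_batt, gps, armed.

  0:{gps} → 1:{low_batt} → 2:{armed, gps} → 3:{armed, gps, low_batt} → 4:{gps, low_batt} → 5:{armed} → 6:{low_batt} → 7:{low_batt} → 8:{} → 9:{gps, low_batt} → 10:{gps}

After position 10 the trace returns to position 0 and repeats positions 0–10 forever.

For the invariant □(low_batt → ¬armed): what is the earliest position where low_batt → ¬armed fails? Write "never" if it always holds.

3

Check low_batt → ¬armed at each position in order: 0 ✓, 1 ✓, 2 ✓.
At position 3 the labels are {armed, gps, low_batt}, so low_batt → ¬armed is false there. This is the first violation.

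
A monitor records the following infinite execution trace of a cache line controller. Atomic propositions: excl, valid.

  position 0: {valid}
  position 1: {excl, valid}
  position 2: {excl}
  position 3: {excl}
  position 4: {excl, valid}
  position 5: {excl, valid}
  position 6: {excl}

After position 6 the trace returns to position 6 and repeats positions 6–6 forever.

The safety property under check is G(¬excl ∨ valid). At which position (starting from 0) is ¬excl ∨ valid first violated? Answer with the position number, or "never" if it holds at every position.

Check ¬excl ∨ valid at each position in order: 0 ✓, 1 ✓.
At position 2 the labels are {excl}, so ¬excl ∨ valid is false there. This is the first violation.

2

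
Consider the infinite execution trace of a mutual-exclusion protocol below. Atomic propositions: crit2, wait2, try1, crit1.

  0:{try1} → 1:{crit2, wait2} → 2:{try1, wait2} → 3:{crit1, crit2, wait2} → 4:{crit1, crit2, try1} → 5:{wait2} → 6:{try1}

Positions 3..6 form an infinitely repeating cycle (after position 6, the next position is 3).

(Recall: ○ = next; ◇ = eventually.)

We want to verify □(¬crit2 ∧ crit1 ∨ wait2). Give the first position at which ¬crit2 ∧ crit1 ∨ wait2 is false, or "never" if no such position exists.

0

At position 0 the labels are {try1}, so ¬crit2 ∧ crit1 ∨ wait2 is false there. This is the first violation.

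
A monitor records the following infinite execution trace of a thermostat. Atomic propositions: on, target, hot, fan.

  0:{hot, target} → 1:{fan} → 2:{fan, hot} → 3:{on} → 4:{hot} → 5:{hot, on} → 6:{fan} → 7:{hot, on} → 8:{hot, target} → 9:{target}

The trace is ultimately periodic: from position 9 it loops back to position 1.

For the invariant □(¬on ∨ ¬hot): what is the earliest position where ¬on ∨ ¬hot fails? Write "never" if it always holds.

5

Check ¬on ∨ ¬hot at each position in order: 0 ✓, 1 ✓, 2 ✓, 3 ✓, 4 ✓.
At position 5 the labels are {hot, on}, so ¬on ∨ ¬hot is false there. This is the first violation.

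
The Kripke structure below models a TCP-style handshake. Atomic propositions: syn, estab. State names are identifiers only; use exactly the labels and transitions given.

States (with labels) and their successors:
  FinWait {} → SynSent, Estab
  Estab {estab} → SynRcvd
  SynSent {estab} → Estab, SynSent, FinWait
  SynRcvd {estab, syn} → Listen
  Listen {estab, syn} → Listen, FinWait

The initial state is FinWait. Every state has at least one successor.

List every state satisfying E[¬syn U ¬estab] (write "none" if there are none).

States satisfying ¬syn: {FinWait, Estab, SynSent}.
States satisfying ¬estab: {FinWait}.
States satisfying E[¬syn U ¬estab]: {FinWait, SynSent}.

{FinWait, SynSent}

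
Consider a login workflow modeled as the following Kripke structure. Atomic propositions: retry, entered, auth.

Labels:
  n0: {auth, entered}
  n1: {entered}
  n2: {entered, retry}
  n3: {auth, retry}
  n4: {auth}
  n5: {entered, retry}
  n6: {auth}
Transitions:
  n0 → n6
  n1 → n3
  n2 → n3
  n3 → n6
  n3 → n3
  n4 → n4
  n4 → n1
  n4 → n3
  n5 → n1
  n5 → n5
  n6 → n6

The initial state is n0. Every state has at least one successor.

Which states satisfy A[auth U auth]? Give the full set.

States satisfying auth: {n0, n3, n4, n6}.
States satisfying A[auth U auth]: {n0, n3, n4, n6}.

{n0, n3, n4, n6}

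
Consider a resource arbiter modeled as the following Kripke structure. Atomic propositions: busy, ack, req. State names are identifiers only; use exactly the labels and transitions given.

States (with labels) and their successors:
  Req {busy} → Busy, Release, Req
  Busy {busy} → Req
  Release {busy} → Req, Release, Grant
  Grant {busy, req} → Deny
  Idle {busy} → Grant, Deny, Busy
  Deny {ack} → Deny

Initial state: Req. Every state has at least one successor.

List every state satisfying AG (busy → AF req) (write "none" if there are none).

{Grant, Deny}

States satisfying busy → AF req: {Grant, Deny}.
States satisfying AG (busy → AF req): {Grant, Deny}.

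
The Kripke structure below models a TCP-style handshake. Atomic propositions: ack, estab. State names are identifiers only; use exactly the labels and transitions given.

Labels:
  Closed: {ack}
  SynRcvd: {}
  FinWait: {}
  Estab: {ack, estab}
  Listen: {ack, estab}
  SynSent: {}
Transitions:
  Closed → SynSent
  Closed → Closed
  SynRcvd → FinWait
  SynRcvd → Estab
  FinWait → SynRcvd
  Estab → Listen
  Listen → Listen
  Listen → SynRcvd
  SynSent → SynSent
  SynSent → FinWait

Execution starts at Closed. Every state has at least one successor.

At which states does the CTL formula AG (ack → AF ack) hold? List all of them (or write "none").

States satisfying ack → AF ack: {Closed, SynRcvd, FinWait, Estab, Listen, SynSent}.
States satisfying AG (ack → AF ack): {Closed, SynRcvd, FinWait, Estab, Listen, SynSent}.

{Closed, SynRcvd, FinWait, Estab, Listen, SynSent}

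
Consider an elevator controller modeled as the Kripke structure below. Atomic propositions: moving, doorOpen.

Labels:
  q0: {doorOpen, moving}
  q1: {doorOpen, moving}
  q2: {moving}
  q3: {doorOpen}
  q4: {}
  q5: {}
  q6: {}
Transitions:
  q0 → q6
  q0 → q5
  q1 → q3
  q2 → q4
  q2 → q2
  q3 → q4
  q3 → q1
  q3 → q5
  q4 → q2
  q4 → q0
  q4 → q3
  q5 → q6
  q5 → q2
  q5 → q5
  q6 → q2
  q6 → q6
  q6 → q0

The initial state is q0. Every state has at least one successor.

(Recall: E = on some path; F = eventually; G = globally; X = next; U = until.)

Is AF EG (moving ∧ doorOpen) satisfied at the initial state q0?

States satisfying EG (moving ∧ doorOpen): ∅.
States satisfying AF EG (moving ∧ doorOpen): ∅.
There is a path from q0 along which EG (moving ∧ doorOpen) never holds.
q0 ∉ Sat(AF EG (moving ∧ doorOpen)).

Violated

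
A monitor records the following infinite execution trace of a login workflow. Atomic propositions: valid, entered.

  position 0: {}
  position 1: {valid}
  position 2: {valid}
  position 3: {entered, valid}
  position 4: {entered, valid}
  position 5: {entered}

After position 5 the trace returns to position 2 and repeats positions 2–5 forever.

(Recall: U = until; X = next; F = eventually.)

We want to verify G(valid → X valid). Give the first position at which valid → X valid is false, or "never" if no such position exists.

Check valid → X valid at each position in order: 0 ✓, 1 ✓, 2 ✓, 3 ✓.
At position 4 the labels are {entered, valid} and the next position 5 has {entered}, so valid → X valid is false there. This is the first violation.

4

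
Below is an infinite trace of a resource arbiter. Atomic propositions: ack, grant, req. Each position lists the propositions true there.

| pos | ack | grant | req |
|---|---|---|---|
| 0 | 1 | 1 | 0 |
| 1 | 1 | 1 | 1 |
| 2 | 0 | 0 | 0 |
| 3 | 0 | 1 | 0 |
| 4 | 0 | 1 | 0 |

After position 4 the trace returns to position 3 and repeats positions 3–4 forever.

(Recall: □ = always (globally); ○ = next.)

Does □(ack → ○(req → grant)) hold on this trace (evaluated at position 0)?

Yes

ack → ○(req → grant) holds at every position 0..4, and those are all positions ever visited, so □(ack → ○(req → grant)) holds.
Positions where ack holds: 0, 1.
Check ○(req → grant) at each: 0→ok, 1→ok.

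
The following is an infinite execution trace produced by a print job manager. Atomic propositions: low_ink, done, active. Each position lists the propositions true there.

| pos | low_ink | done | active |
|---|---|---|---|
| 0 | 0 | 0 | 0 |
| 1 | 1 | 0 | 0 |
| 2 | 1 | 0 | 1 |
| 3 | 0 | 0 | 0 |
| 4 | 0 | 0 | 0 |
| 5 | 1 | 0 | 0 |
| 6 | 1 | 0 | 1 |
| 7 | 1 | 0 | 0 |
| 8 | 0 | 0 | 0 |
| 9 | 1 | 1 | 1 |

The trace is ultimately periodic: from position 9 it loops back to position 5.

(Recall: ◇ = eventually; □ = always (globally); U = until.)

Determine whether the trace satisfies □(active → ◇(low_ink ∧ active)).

Holds

active → ◇(low_ink ∧ active) holds at every position 0..9, and those are all positions ever visited, so □(active → ◇(low_ink ∧ active)) holds.
Positions where active holds: 2, 6, 9.
Check ◇(low_ink ∧ active) at each: 2→ok, 6→ok, 9→ok.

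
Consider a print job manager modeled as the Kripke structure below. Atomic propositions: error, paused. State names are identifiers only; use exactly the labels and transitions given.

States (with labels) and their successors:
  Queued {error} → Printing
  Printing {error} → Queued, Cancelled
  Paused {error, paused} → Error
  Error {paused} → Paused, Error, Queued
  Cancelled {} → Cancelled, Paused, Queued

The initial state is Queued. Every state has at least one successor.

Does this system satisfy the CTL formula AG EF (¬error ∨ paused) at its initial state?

Holds

States satisfying EF (¬error ∨ paused): {Queued, Printing, Paused, Error, Cancelled}.
States satisfying AG EF (¬error ∨ paused): {Queued, Printing, Paused, Error, Cancelled}.
Every state reachable from Queued satisfies EF (¬error ∨ paused).
Queued ∈ Sat(AG EF (¬error ∨ paused)).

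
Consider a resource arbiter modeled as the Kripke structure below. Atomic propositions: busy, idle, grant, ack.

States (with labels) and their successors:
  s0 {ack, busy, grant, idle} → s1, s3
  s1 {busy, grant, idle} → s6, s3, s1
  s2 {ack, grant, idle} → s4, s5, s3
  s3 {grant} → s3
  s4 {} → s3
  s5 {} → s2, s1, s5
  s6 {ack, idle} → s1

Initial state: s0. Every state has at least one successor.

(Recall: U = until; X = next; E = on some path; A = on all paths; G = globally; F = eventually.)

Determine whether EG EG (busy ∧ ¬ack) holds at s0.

No

States satisfying EG (busy ∧ ¬ack): {s1}.
States satisfying EG EG (busy ∧ ¬ack): {s1}.
No suitable path/successor from s0 witnesses the formula.
s0 ∉ Sat(EG EG (busy ∧ ¬ack)).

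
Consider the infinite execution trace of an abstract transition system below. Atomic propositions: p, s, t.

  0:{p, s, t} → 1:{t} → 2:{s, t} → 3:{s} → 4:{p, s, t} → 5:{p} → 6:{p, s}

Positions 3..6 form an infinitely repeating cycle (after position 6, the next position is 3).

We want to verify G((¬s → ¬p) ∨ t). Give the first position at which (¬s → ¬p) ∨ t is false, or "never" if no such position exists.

Check (¬s → ¬p) ∨ t at each position in order: 0 ✓, 1 ✓, 2 ✓, 3 ✓, 4 ✓.
At position 5 the labels are {p}, so (¬s → ¬p) ∨ t is false there. This is the first violation.

5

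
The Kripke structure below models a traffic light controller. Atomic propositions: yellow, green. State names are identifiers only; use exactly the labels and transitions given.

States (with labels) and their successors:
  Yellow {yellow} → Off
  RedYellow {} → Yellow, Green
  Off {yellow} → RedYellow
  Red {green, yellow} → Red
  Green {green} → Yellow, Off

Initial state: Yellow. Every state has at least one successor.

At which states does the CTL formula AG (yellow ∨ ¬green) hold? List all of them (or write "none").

States satisfying yellow ∨ ¬green: {Yellow, RedYellow, Off, Red}.
States satisfying AG (yellow ∨ ¬green): {Red}.

{Red}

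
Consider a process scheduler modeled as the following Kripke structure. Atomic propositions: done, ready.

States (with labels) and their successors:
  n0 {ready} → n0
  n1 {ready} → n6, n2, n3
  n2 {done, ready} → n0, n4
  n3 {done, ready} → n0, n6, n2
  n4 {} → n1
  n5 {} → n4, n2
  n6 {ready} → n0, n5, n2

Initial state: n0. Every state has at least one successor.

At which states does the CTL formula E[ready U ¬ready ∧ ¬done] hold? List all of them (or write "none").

States satisfying ready: {n0, n1, n2, n3, n6}.
States satisfying ¬ready ∧ ¬done: {n4, n5}.
States satisfying E[ready U ¬ready ∧ ¬done]: {n1, n2, n3, n4, n5, n6}.

{n1, n2, n3, n4, n5, n6}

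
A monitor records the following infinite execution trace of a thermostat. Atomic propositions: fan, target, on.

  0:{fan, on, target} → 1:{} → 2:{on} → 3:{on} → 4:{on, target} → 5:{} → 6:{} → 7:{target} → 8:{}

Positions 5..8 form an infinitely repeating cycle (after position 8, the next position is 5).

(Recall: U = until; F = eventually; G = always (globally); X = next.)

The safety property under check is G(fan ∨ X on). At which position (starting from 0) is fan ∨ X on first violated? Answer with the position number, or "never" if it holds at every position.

4

Check fan ∨ X on at each position in order: 0 ✓, 1 ✓, 2 ✓, 3 ✓.
At position 4 the labels are {on, target} and the next position 5 has {}, so fan ∨ X on is false there. This is the first violation.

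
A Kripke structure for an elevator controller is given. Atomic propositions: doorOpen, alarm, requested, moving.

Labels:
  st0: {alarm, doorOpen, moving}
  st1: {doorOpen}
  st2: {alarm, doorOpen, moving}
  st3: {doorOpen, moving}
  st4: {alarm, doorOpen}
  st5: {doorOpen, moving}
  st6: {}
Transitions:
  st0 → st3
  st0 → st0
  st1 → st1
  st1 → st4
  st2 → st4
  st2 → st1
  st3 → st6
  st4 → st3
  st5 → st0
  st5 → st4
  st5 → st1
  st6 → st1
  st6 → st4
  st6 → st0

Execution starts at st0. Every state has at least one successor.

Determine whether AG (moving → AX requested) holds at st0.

States satisfying moving → AX requested: {st1, st4, st6}.
States satisfying AG (moving → AX requested): ∅.
st0 is reachable from st0 and violates moving → AX requested, so AG fails at st0.
st0 ∉ Sat(AG (moving → AX requested)).

Violated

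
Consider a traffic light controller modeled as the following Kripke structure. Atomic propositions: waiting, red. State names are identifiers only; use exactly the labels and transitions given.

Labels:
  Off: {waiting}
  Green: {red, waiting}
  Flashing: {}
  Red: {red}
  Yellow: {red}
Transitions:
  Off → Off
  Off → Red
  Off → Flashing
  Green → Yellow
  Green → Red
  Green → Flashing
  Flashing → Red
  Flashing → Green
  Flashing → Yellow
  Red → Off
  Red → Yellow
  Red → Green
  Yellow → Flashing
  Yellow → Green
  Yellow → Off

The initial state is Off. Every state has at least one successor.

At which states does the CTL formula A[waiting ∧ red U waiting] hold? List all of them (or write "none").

{Off, Green}

States satisfying waiting ∧ red: {Green}.
States satisfying waiting: {Off, Green}.
States satisfying A[waiting ∧ red U waiting]: {Off, Green}.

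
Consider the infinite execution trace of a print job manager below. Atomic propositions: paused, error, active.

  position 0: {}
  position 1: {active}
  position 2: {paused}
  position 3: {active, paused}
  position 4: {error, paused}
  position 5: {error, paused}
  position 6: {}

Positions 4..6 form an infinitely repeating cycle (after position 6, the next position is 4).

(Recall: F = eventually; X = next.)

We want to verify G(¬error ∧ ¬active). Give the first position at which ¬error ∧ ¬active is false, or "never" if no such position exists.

1

Check ¬error ∧ ¬active at each position in order: 0 ✓.
At position 1 the labels are {active}, so ¬error ∧ ¬active is false there. This is the first violation.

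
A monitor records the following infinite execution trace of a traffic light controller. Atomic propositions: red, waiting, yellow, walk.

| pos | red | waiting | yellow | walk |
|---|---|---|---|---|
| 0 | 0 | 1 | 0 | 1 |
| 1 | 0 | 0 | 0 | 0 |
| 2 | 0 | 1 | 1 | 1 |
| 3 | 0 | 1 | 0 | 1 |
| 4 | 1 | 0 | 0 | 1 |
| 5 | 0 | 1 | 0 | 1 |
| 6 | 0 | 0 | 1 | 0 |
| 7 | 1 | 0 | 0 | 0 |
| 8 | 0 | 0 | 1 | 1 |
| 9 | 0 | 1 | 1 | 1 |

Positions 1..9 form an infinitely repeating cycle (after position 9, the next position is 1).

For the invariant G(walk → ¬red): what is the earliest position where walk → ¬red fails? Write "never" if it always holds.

4

Check walk → ¬red at each position in order: 0 ✓, 1 ✓, 2 ✓, 3 ✓.
At position 4 the labels are {red, walk}, so walk → ¬red is false there. This is the first violation.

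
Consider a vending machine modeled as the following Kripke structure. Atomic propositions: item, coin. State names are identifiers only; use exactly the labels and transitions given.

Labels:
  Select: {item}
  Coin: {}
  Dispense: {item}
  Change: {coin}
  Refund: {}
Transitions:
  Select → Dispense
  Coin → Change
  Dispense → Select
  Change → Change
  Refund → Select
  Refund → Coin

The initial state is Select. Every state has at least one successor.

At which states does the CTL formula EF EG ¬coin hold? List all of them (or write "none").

{Select, Dispense, Refund}

States satisfying EG ¬coin: {Select, Dispense, Refund}.
States satisfying EF EG ¬coin: {Select, Dispense, Refund}.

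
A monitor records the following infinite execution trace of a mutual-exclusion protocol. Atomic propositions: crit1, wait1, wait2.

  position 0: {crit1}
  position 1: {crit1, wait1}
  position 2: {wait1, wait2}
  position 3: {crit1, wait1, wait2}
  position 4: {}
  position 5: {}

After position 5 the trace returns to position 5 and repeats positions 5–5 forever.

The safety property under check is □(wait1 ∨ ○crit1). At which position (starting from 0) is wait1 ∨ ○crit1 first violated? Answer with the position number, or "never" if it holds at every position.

Check wait1 ∨ ○crit1 at each position in order: 0 ✓, 1 ✓, 2 ✓, 3 ✓.
At position 4 the labels are {} and the next position 5 has {}, so wait1 ∨ ○crit1 is false there. This is the first violation.

4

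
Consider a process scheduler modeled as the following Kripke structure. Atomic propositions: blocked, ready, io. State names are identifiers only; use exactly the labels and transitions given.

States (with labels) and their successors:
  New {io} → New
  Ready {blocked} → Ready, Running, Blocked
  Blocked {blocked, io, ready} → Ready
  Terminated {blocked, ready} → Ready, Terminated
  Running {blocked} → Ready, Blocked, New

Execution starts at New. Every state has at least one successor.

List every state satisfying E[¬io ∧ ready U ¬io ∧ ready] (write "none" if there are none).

{Terminated}

States satisfying ¬io ∧ ready: {Terminated}.
States satisfying E[¬io ∧ ready U ¬io ∧ ready]: {Terminated}.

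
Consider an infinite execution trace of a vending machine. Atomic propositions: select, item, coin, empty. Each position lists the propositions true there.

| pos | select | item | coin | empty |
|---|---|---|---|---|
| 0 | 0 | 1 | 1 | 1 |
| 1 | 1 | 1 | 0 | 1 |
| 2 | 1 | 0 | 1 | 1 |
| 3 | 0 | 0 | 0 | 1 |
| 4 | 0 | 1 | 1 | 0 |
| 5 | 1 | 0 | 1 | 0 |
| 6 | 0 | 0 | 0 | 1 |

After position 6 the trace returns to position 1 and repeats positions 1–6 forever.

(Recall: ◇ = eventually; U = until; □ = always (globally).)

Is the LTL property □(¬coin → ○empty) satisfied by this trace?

¬coin → ○empty must hold at every position from 0 onward. It fails at position 3, so □(¬coin → ○empty) is false.
Positions where ¬coin holds: 1, 3, 6.
Check ○empty at each: 1→ok, 3→fails, 6→ok.

No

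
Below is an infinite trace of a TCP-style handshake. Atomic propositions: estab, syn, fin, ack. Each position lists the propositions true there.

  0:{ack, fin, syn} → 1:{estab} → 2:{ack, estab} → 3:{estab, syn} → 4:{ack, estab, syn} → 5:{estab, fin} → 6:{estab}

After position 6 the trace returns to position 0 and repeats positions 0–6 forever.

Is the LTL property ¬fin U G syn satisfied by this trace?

Violated

Walking from position 0: at position 0, G syn has not yet held and ¬fin fails, so ¬fin U G syn is false.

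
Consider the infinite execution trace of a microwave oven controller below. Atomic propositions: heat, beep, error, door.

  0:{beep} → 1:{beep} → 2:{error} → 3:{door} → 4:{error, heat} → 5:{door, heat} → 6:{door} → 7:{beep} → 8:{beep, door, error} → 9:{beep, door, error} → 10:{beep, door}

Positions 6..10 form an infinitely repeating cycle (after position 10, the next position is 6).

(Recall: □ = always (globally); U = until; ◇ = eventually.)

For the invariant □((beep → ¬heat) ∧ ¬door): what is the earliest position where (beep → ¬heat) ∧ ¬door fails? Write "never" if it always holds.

3

Check (beep → ¬heat) ∧ ¬door at each position in order: 0 ✓, 1 ✓, 2 ✓.
At position 3 the labels are {door}, so (beep → ¬heat) ∧ ¬door is false there. This is the first violation.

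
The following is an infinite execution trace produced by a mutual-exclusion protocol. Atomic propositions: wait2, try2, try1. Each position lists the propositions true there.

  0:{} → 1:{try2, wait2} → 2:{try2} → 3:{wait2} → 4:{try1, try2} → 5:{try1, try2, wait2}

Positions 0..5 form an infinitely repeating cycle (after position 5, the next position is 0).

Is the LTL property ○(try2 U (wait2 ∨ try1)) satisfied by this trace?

The position after 0 is 1; try2 U (wait2 ∨ try1) is true there.

Holds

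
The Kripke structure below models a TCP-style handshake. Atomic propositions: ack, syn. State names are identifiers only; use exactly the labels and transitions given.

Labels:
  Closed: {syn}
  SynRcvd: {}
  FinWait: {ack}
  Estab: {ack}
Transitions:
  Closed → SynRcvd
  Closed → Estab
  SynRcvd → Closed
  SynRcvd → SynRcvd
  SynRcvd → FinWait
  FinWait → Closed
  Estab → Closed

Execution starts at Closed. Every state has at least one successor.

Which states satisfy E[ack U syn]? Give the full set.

States satisfying ack: {FinWait, Estab}.
States satisfying syn: {Closed}.
States satisfying E[ack U syn]: {Closed, FinWait, Estab}.

{Closed, FinWait, Estab}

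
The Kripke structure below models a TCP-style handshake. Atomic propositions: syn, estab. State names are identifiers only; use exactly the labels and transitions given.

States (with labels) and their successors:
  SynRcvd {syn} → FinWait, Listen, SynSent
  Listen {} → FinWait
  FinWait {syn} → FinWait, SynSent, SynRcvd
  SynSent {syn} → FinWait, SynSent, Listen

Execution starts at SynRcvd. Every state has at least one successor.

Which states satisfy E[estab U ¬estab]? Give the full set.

States satisfying estab: ∅.
States satisfying ¬estab: {SynRcvd, Listen, FinWait, SynSent}.
States satisfying E[estab U ¬estab]: {SynRcvd, Listen, FinWait, SynSent}.

{SynRcvd, Listen, FinWait, SynSent}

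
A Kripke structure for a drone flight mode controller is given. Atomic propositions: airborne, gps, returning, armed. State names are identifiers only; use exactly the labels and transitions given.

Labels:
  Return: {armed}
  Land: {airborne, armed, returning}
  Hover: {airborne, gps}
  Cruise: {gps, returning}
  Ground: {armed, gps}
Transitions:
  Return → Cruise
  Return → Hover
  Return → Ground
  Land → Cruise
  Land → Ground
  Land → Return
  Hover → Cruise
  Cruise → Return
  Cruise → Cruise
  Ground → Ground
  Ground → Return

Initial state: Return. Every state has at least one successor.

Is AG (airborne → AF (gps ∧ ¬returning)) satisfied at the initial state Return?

Yes

States satisfying airborne → AF (gps ∧ ¬returning): {Return, Hover, Cruise, Ground}.
States satisfying AG (airborne → AF (gps ∧ ¬returning)): {Return, Hover, Cruise, Ground}.
Every state reachable from Return satisfies airborne → AF (gps ∧ ¬returning).
Return ∈ Sat(AG (airborne → AF (gps ∧ ¬returning))).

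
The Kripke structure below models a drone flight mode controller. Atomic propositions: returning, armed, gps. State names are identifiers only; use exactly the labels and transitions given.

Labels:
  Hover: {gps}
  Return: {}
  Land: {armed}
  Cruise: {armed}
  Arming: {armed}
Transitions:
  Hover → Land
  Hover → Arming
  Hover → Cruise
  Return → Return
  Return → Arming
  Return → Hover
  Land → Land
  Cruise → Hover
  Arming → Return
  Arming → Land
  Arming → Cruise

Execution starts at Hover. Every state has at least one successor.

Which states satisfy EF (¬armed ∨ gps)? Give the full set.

{Hover, Return, Cruise, Arming}

States satisfying ¬armed ∨ gps: {Hover, Return}.
States satisfying EF (¬armed ∨ gps): {Hover, Return, Cruise, Arming}.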